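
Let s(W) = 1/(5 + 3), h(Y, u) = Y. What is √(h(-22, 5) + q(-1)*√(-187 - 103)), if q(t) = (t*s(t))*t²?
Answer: √(-352 - 2*I*√290)/4 ≈ 0.22665 - 4.6959*I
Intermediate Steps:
s(W) = ⅛ (s(W) = 1/8 = ⅛)
q(t) = t³/8 (q(t) = (t*(⅛))*t² = (t/8)*t² = t³/8)
√(h(-22, 5) + q(-1)*√(-187 - 103)) = √(-22 + ((⅛)*(-1)³)*√(-187 - 103)) = √(-22 + ((⅛)*(-1))*√(-290)) = √(-22 - I*√290/8)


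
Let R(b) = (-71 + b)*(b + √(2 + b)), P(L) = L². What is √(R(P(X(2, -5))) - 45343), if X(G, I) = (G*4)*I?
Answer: √(2401057 + 4587*√178) ≈ 1569.2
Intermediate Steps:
X(G, I) = 4*G*I (X(G, I) = (4*G)*I = 4*G*I)
√(R(P(X(2, -5))) - 45343) = √((((4*2*(-5))²)² - 71*(4*2*(-5))² - 71*√(2 + (4*2*(-5))²) + (4*2*(-5))²*√(2 + (4*2*(-5))²)) - 45343) = √((((-40)²)² - 71*(-40)² - 71*√(2 + (-40)²) + (-40)²*√(2 + (-40)²)) - 45343) = √((1600² - 71*1600 - 71*√(2 + 1600) + 1600*√(2 + 1600)) - 45343) = √((2560000 - 113600 - 213*√178 + 1600*√1602) - 45343) = √((2560000 - 113600 - 213*√178 + 1600*(3*√178)) - 45343) = √((2560000 - 113600 - 213*√178 + 4800*√178) - 45343) = √((2446400 + 4587*√178) - 45343) = √(2401057 + 4587*√178)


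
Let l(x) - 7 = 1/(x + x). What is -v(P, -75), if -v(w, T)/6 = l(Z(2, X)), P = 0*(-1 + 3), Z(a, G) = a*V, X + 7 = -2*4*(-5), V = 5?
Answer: 423/10 ≈ 42.300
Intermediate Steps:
X = 33 (X = -7 - 2*4*(-5) = -7 - 8*(-5) = -7 + 40 = 33)
Z(a, G) = 5*a (Z(a, G) = a*5 = 5*a)
l(x) = 7 + 1/(2*x) (l(x) = 7 + 1/(x + x) = 7 + 1/(2*x))
P = 0 (P = 0*2 = 0)
v(w, T) = -423/10 (v(w, T) = -6*(7 + 1/(2*((5*2)))) = -6*(7 + (½)/10) = -6*(7 + (½)*(⅒)) = -6*(7 + 1/20) = -6*141/20 = -423/10)
-v(P, -75) = -1*(-423/10) = 423/10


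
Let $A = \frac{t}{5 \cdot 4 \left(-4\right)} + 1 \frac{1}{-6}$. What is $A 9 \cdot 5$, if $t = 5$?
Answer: $- \frac{165}{16} \approx -10.313$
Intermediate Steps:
$A = - \frac{11}{48}$ ($A = \frac{5}{5 \cdot 4 \left(-4\right)} + 1 \frac{1}{-6} = \frac{5}{20 \left(-4\right)} + 1 \left(- \frac{1}{6}\right) = \frac{5}{-80} - \frac{1}{6} = 5 \left(- \frac{1}{80}\right) - \frac{1}{6} = - \frac{1}{16} - \frac{1}{6} = - \frac{11}{48} \approx -0.22917$)
$A 9 \cdot 5 = \left(- \frac{11}{48}\right) 9 \cdot 5 = \left(- \frac{33}{16}\right) 5 = - \frac{165}{16}$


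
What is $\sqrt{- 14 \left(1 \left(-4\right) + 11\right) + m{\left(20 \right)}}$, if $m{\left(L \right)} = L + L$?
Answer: $i \sqrt{58} \approx 7.6158 i$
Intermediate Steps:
$m{\left(L \right)} = 2 L$
$\sqrt{- 14 \left(1 \left(-4\right) + 11\right) + m{\left(20 \right)}} = \sqrt{- 14 \left(1 \left(-4\right) + 11\right) + 2 \cdot 20} = \sqrt{- 14 \left(-4 + 11\right) + 40} = \sqrt{\left(-14\right) 7 + 40} = \sqrt{-98 + 40} = \sqrt{-58} = i \sqrt{58}$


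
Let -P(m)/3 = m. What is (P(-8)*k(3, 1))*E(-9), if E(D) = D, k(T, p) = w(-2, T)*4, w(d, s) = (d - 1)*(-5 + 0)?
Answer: -12960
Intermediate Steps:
P(m) = -3*m
w(d, s) = 5 - 5*d (w(d, s) = (-1 + d)*(-5) = 5 - 5*d)
k(T, p) = 60 (k(T, p) = (5 - 5*(-2))*4 = (5 + 10)*4 = 15*4 = 60)
(P(-8)*k(3, 1))*E(-9) = (-3*(-8)*60)*(-9) = (24*60)*(-9) = 1440*(-9) = -12960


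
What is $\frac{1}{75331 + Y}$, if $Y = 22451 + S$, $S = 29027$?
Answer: $\frac{1}{126809} \approx 7.8859 \cdot 10^{-6}$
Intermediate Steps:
$Y = 51478$ ($Y = 22451 + 29027 = 51478$)
$\frac{1}{75331 + Y} = \frac{1}{75331 + 51478} = \frac{1}{126809}$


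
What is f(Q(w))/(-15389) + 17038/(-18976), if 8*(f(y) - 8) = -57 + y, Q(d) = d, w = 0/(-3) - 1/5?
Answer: -655534779/730054160 ≈ -0.89793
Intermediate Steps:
w = -⅕ (w = 0*(-⅓) - 1*⅕ = 0 - ⅕ = -⅕ ≈ -0.20000)
f(y) = 7/8 + y/8 (f(y) = 8 + (-57 + y)/8 = 8 + (-57/8 + y/8) = 7/8 + y/8)
f(Q(w))/(-15389) + 17038/(-18976) = (7/8 + (⅛)*(-⅕))/(-15389) + 17038/(-18976) = (7/8 - 1/40)*(-1/15389) + 17038*(-1/18976) = (17/20)*(-1/15389) - 8519/9488 = -17/307780 - 8519/9488 = -655534779/730054160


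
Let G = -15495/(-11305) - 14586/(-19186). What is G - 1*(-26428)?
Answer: 573263539024/21689773 ≈ 26430.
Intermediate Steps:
G = 46218180/21689773 (G = -15495*(-1/11305) - 14586*(-1/19186) = 3099/2261 + 7293/9593 = 46218180/21689773 ≈ 2.1309)
G - 1*(-26428) = 46218180/21689773 - 1*(-26428) = 46218180/21689773 + 26428 = 573263539024/21689773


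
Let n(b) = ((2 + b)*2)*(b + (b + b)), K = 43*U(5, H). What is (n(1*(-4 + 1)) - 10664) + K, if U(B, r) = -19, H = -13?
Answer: -11463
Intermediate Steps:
K = -817 (K = 43*(-19) = -817)
n(b) = 3*b*(4 + 2*b) (n(b) = (4 + 2*b)*(b + 2*b) = (4 + 2*b)*(3*b) = 3*b*(4 + 2*b))
(n(1*(-4 + 1)) - 10664) + K = (6*(1*(-4 + 1))*(2 + 1*(-4 + 1)) - 10664) - 817 = (6*(1*(-3))*(2 + 1*(-3)) - 10664) - 817 = (6*(-3)*(2 - 3) - 10664) - 817 = (6*(-3)*(-1) - 10664) - 817 = (18 - 10664) - 817 = -10646 - 817 = -11463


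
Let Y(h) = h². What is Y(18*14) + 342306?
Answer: 405810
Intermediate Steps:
Y(18*14) + 342306 = (18*14)² + 342306 = 252² + 342306 = 63504 + 342306 = 405810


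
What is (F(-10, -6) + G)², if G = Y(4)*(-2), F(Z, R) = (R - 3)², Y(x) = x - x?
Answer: 6561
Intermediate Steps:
Y(x) = 0
F(Z, R) = (-3 + R)²
G = 0 (G = 0*(-2) = 0)
(F(-10, -6) + G)² = ((-3 - 6)² + 0)² = ((-9)² + 0)² = (81 + 0)² = 81² = 6561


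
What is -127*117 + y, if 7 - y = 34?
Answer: -14886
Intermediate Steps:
y = -27 (y = 7 - 1*34 = 7 - 34 = -27)
-127*117 + y = -127*117 - 27 = -14859 - 27 = -14886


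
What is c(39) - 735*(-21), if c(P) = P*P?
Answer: 16956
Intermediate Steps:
c(P) = P**2
c(39) - 735*(-21) = 39**2 - 735*(-21) = 1521 + 15435 = 16956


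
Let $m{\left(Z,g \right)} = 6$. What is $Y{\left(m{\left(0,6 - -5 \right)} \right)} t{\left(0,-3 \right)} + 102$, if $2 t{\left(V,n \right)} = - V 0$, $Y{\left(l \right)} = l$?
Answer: $102$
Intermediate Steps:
$t{\left(V,n \right)} = 0$ ($t{\left(V,n \right)} = \frac{- V 0}{2} = \frac{1}{2} \cdot 0 = 0$)
$Y{\left(m{\left(0,6 - -5 \right)} \right)} t{\left(0,-3 \right)} + 102 = 6 \cdot 0 + 102 = 0 + 102 = 102$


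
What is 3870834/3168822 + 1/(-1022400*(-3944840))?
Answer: 2601977463734352137/2130084480652992000 ≈ 1.2215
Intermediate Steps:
3870834/3168822 + 1/(-1022400*(-3944840)) = 3870834*(1/3168822) - 1/1022400*(-1/3944840) = 645139/528137 + 1/4033204416000 = 2601977463734352137/2130084480652992000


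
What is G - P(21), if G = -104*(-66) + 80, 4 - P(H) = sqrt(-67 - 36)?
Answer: 6940 + I*sqrt(103) ≈ 6940.0 + 10.149*I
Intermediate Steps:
P(H) = 4 - I*sqrt(103) (P(H) = 4 - sqrt(-67 - 36) = 4 - sqrt(-103) = 4 - I*sqrt(103))
G = 6944 (G = 6864 + 80 = 6944)
G - P(21) = 6944 - (4 - I*sqrt(103)) = 6944 + (-4 + I*sqrt(103)) = 6940 + I*sqrt(103)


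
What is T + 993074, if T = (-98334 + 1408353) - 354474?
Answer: 1948619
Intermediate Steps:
T = 955545 (T = 1310019 - 354474 = 955545)
T + 993074 = 955545 + 993074 = 1948619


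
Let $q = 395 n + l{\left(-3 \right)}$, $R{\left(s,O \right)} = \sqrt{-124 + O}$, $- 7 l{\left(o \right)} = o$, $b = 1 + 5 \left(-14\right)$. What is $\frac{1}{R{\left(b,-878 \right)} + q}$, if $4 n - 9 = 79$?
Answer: $\frac{425831}{3700702987} - \frac{49 i \sqrt{1002}}{3700702987} \approx 0.00011507 - 4.1913 \cdot 10^{-7} i$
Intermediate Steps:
$n = 22$ ($n = \frac{9}{4} + \frac{1}{4} \cdot 79 = \frac{9}{4} + \frac{79}{4} = 22$)
$b = -69$ ($b = 1 - 70 = -69$)
$l{\left(o \right)} = - \frac{o}{7}$
$q = \frac{60833}{7}$ ($q = 395 \cdot 22 - - \frac{3}{7} = 8690 + \frac{3}{7} = \frac{60833}{7} \approx 8690.4$)
$\frac{1}{R{\left(b,-878 \right)} + q} = \frac{1}{\sqrt{-124 - 878} + \frac{60833}{7}} = \frac{1}{\sqrt{-1002} + \frac{60833}{7}} = \frac{1}{i \sqrt{1002} + \frac{60833}{7}} = \frac{1}{\frac{60833}{7} + i \sqrt{1002}}$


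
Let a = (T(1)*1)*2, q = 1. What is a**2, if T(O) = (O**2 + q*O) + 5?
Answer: 196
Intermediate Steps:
T(O) = 5 + O + O**2 (T(O) = (O**2 + 1*O) + 5 = (O**2 + O) + 5 = (O + O**2) + 5 = 5 + O + O**2)
a = 14 (a = ((5 + 1 + 1**2)*1)*2 = ((5 + 1 + 1)*1)*2 = (7*1)*2 = 7*2 = 14)
a**2 = 14**2 = 196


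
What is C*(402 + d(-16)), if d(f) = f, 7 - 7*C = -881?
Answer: 342768/7 ≈ 48967.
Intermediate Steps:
C = 888/7 (C = 1 - 1/7*(-881) = 1 + 881/7 = 888/7 ≈ 126.86)
C*(402 + d(-16)) = 888*(402 - 16)/7 = (888/7)*386 = 342768/7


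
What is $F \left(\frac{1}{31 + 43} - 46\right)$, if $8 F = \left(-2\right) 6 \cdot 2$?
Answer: $\frac{10209}{74} \approx 137.96$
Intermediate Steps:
$F = -3$ ($F = \frac{\left(-2\right) 6 \cdot 2}{8} = \frac{\left(-12\right) 2}{8} = \frac{1}{8} \left(-24\right) = -3$)
$F \left(\frac{1}{31 + 43} - 46\right) = - 3 \left(\frac{1}{31 + 43} - 46\right) = - 3 \left(\frac{1}{74} - 46\right) = \left(-3\right) \left(- \frac{3403}{74}\right) = \frac{10209}{74}$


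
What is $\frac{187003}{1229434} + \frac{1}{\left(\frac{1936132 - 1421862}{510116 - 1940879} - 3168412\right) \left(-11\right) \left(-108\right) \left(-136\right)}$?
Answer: $\frac{22827695548789202401141}{150078581888898409762752} \approx 0.1521$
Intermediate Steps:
$\frac{187003}{1229434} + \frac{1}{\left(\frac{1936132 - 1421862}{510116 - 1940879} - 3168412\right) \left(-11\right) \left(-108\right) \left(-136\right)} = 187003 \cdot \frac{1}{1229434} + \frac{1}{\left(\frac{514270}{-1430763} - 3168412\right) 1188 \left(-136\right)} = \frac{187003}{1229434} + \frac{1}{\left(514270 \left(- \frac{1}{1430763}\right) - 3168412\right) \left(-161568\right)} = \frac{187003}{1229434} + \frac{1}{- \frac{514270}{1430763} - 3168412} \left(- \frac{1}{161568}\right) = \frac{187003}{1229434} + \frac{1}{- \frac{4533247172626}{1430763}} \left(- \frac{1}{161568}\right) = \frac{187003}{1229434} - - \frac{476921}{244142559728945856} = \frac{187003}{1229434} + \frac{476921}{244142559728945856} = \frac{22827695548789202401141}{150078581888898409762752}$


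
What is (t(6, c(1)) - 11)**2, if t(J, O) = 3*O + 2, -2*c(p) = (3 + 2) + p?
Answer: 324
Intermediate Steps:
c(p) = -5/2 - p/2 (c(p) = -((3 + 2) + p)/2 = -(5 + p)/2 = -5/2 - p/2)
t(J, O) = 2 + 3*O
(t(6, c(1)) - 11)**2 = ((2 + 3*(-5/2 - 1/2*1)) - 11)**2 = ((2 + 3*(-5/2 - 1/2)) - 11)**2 = ((2 + 3*(-3)) - 11)**2 = ((2 - 9) - 11)**2 = (-7 - 11)**2 = (-18)**2 = 324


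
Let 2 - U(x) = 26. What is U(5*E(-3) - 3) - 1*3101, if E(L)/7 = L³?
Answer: -3125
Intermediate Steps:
E(L) = 7*L³
U(x) = -24 (U(x) = 2 - 1*26 = 2 - 26 = -24)
U(5*E(-3) - 3) - 1*3101 = -24 - 1*3101 = -24 - 3101 = -3125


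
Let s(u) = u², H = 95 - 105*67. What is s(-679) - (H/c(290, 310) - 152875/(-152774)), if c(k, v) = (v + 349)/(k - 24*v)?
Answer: 38835816828081/100678066 ≈ 3.8574e+5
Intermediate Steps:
H = -6940 (H = 95 - 7035 = -6940)
c(k, v) = (349 + v)/(k - 24*v)
s(-679) - (H/c(290, 310) - 152875/(-152774)) = (-679)² - (-6940*(290 - 24*310)/(349 + 310) - 152875/(-152774)) = 461041 - (-6940/(659/(290 - 7440)) - 152875*(-1/152774)) = 461041 - (-6940/(659/(-7150)) + 152875/152774) = 461041 - (-6940/((-1/7150*659)) + 152875/152774) = 461041 - (-6940/(-659/7150) + 152875/152774) = 461041 - (-6940*(-7150/659) + 152875/152774) = 461041 - (49621000/659 + 152875/152774) = 461041 - 1*7580899398625/100678066 = 461041 - 7580899398625/100678066 = 38835816828081/100678066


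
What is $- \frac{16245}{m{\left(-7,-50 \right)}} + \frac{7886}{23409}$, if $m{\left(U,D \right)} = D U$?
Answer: $- \frac{75503821}{1638630} \approx -46.077$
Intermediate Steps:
$- \frac{16245}{m{\left(-7,-50 \right)}} + \frac{7886}{23409} = - \frac{16245}{\left(-50\right) \left(-7\right)} + \frac{7886}{23409} = - \frac{16245}{350} + 7886 \cdot \frac{1}{23409} = \left(-16245\right) \frac{1}{350} + \frac{7886}{23409} = - \frac{3249}{70} + \frac{7886}{23409} = - \frac{75503821}{1638630}$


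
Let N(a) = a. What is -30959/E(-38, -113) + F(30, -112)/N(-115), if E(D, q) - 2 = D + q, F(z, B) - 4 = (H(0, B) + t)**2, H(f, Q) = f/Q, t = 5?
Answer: 3555964/17135 ≈ 207.53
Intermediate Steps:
F(z, B) = 29 (F(z, B) = 4 + (0/B + 5)**2 = 4 + (0 + 5)**2 = 4 + 5**2 = 4 + 25 = 29)
E(D, q) = 2 + D + q (E(D, q) = 2 + (D + q) = 2 + D + q)
-30959/E(-38, -113) + F(30, -112)/N(-115) = -30959/(2 - 38 - 113) + 29/(-115) = -30959/(-149) + 29*(-1/115) = -30959*(-1/149) - 29/115 = 30959/149 - 29/115 = 3555964/17135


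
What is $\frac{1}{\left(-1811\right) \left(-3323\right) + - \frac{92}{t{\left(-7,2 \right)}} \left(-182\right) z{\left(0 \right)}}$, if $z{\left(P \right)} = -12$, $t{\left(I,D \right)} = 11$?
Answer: $\frac{11}{65996555} \approx 1.6668 \cdot 10^{-7}$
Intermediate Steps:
$\frac{1}{\left(-1811\right) \left(-3323\right) + - \frac{92}{t{\left(-7,2 \right)}} \left(-182\right) z{\left(0 \right)}} = \frac{1}{\left(-1811\right) \left(-3323\right) + - \frac{92}{11} \left(-182\right) \left(-12\right)} = \frac{1}{6017953 + \left(-92\right) \frac{1}{11} \left(-182\right) \left(-12\right)} = \frac{1}{6017953 + \left(- \frac{92}{11}\right) \left(-182\right) \left(-12\right)} = \frac{1}{6017953 + \frac{16744}{11} \left(-12\right)} = \frac{1}{6017953 - \frac{200928}{11}} = \frac{1}{\frac{65996555}{11}} = \frac{11}{65996555}$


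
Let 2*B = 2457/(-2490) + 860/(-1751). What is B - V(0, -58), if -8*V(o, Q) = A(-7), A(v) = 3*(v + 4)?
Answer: -10835723/5813320 ≈ -1.8639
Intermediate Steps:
A(v) = 12 + 3*v (A(v) = 3*(4 + v) = 12 + 3*v)
B = -2147869/2906660 (B = (2457/(-2490) + 860/(-1751))/2 = (2457*(-1/2490) + 860*(-1/1751))/2 = (-819/830 - 860/1751)/2 = (½)*(-2147869/1453330) = -2147869/2906660 ≈ -0.73895)
V(o, Q) = 9/8 (V(o, Q) = -(12 + 3*(-7))/8 = -(12 - 21)/8 = -⅛*(-9) = 9/8)
B - V(0, -58) = -2147869/2906660 - 1*9/8 = -2147869/2906660 - 9/8 = -10835723/5813320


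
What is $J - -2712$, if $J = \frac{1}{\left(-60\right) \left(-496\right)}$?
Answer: $\frac{80709121}{29760} \approx 2712.0$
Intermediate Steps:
$J = \frac{1}{29760} \approx 3.3602 \cdot 10^{-5}$
$J - -2712 = \frac{1}{29760} - -2712 = \frac{1}{29760} + 2712 = \frac{80709121}{29760}$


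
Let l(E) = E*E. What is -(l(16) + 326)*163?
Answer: -94866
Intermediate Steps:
l(E) = E²
-(l(16) + 326)*163 = -(16² + 326)*163 = -(256 + 326)*163 = -582*163 = -1*94866 = -94866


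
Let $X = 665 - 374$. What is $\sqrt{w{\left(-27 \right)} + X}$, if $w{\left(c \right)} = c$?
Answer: $2 \sqrt{66} \approx 16.248$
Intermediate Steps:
$X = 291$
$\sqrt{w{\left(-27 \right)} + X} = \sqrt{-27 + 291} = \sqrt{264} = 2 \sqrt{66}$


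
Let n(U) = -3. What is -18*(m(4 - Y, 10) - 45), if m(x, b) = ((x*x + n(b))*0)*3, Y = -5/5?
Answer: 810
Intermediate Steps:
Y = -1 (Y = -5*⅕ = -1)
m(x, b) = 0 (m(x, b) = ((x*x - 3)*0)*3 = ((x² - 3)*0)*3 = ((-3 + x²)*0)*3 = 0*3 = 0)
-18*(m(4 - Y, 10) - 45) = -18*(0 - 45) = -18*(-45) = 810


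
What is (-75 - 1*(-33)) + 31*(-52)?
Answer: -1654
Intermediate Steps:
(-75 - 1*(-33)) + 31*(-52) = (-75 + 33) - 1612 = -42 - 1612 = -1654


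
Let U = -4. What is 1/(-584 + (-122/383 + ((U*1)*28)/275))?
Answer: -105325/61586246 ≈ -0.0017102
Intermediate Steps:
1/(-584 + (-122/383 + ((U*1)*28)/275)) = 1/(-584 + (-122/383 + (-4*1*28)/275)) = 1/(-584 + (-122*1/383 - 4*28*(1/275))) = 1/(-584 + (-122/383 - 112*1/275)) = 1/(-584 + (-122/383 - 112/275)) = 1/(-584 - 76446/105325) = 1/(-61586246/105325) = -105325/61586246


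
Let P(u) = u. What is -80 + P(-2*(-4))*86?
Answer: 608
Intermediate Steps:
-80 + P(-2*(-4))*86 = -80 - 2*(-4)*86 = -80 + 8*86 = -80 + 688 = 608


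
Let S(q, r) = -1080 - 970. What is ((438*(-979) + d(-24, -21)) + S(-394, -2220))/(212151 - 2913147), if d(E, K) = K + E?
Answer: 430897/2700996 ≈ 0.15953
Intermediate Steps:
S(q, r) = -2050
d(E, K) = E + K
((438*(-979) + d(-24, -21)) + S(-394, -2220))/(212151 - 2913147) = ((438*(-979) + (-24 - 21)) - 2050)/(212151 - 2913147) = ((-428802 - 45) - 2050)/(-2700996) = (-428847 - 2050)*(-1/2700996) = -430897*(-1/2700996) = 430897/2700996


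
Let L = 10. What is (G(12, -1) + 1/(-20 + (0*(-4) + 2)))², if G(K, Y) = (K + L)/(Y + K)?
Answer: 1225/324 ≈ 3.7809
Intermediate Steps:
G(K, Y) = (10 + K)/(K + Y) (G(K, Y) = (K + 10)/(Y + K) = (10 + K)/(K + Y))
(G(12, -1) + 1/(-20 + (0*(-4) + 2)))² = ((10 + 12)/(12 - 1) + 1/(-20 + (0*(-4) + 2)))² = (22/11 + 1/(-20 + (0 + 2)))² = ((1/11)*22 + 1/(-20 + 2))² = (2 + 1/(-18))² = (2 - 1/18)² = (35/18)² = 1225/324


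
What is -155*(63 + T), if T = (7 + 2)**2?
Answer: -22320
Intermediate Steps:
T = 81 (T = 9**2 = 81)
-155*(63 + T) = -155*(63 + 81) = -155*144 = -22320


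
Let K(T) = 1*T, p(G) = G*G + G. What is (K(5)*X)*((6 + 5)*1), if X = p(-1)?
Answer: 0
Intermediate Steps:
p(G) = G + G² (p(G) = G² + G = G + G²)
K(T) = T
X = 0 (X = -(1 - 1) = -1*0 = 0)
(K(5)*X)*((6 + 5)*1) = (5*0)*((6 + 5)*1) = 0*(11*1) = 0*11 = 0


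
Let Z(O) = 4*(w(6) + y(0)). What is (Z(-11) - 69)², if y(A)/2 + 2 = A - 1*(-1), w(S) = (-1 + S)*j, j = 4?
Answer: 9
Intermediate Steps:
w(S) = -4 + 4*S (w(S) = (-1 + S)*4 = -4 + 4*S)
y(A) = -2 + 2*A (y(A) = -4 + 2*(A - 1*(-1)) = -4 + 2*(A + 1) = -4 + 2*(1 + A) = -4 + (2 + 2*A) = -2 + 2*A)
Z(O) = 72 (Z(O) = 4*((-4 + 4*6) + (-2 + 2*0)) = 4*((-4 + 24) + (-2 + 0)) = 4*(20 - 2) = 4*18 = 72)
(Z(-11) - 69)² = (72 - 69)² = 3² = 9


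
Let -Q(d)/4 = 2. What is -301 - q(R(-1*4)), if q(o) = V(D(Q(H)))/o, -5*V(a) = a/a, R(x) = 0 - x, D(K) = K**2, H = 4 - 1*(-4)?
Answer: -6019/20 ≈ -300.95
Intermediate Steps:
H = 8 (H = 4 + 4 = 8)
Q(d) = -8 (Q(d) = -4*2 = -8)
R(x) = -x
V(a) = -1/5 (V(a) = -a/(5*a) = -1/5*1 = -1/5)
q(o) = -1/(5*o)
-301 - q(R(-1*4)) = -301 - (-1)/(5*((-(-1)*4))) = -301 - (-1)/(5*((-1*(-4)))) = -301 - (-1)/(5*4) = -301 - 1*(-1/20) = -301 + 1/20 = -6019/20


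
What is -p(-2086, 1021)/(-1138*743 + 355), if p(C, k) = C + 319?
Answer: -1767/845179 ≈ -0.0020907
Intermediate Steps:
p(C, k) = 319 + C
-p(-2086, 1021)/(-1138*743 + 355) = -(319 - 2086)/(-1138*743 + 355) = -(-1767)/(-845534 + 355) = -(-1767)/(-845179) = -(-1767)*(-1)/845179 = -1*1767/845179 = -1767/845179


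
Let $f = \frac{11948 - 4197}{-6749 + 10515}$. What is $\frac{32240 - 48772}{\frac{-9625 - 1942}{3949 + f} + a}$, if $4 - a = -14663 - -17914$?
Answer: $\frac{245990952420}{48357898517} \approx 5.0869$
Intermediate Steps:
$f = \frac{7751}{3766} \approx 2.0582$
$a = -3247$ ($a = 4 - \left(-14663 - -17914\right) = 4 - \left(-14663 + 17914\right) = 4 - 3251 = -3247$)
$\frac{32240 - 48772}{\frac{-9625 - 1942}{3949 + f} + a} = \frac{32240 - 48772}{\frac{-9625 - 1942}{3949 + \frac{7751}{3766}} - 3247} = - \frac{16532}{- \frac{11567}{\frac{14879685}{3766}} - 3247} = - \frac{16532}{\left(-11567\right) \frac{3766}{14879685} - 3247} = - \frac{16532}{- \frac{43561322}{14879685} - 3247} = - \frac{16532}{- \frac{48357898517}{14879685}} = \left(-16532\right) \left(- \frac{14879685}{48357898517}\right) = \frac{245990952420}{48357898517}$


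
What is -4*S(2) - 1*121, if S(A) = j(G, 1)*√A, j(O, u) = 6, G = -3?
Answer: -121 - 24*√2 ≈ -154.94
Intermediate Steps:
S(A) = 6*√A
-4*S(2) - 1*121 = -24*√2 - 1*121 = -24*√2 - 121 = -121 - 24*√2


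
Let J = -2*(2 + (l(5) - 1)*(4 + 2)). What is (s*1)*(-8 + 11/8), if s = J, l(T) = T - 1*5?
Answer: -53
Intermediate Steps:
l(T) = -5 + T (l(T) = T - 5 = -5 + T)
J = 8 (J = -2*(2 + ((-5 + 5) - 1)*(4 + 2)) = -2*(2 + (0 - 1)*6) = -2*(2 - 1*6) = -2*(2 - 6) = -2*(-4) = 8)
s = 8
(s*1)*(-8 + 11/8) = (8*1)*(-8 + 11/8) = 8*(-8 + 11*(1/8)) = 8*(-8 + 11/8) = 8*(-53/8) = -53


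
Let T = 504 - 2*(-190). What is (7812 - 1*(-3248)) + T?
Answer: 11944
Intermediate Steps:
T = 884 (T = 504 - 1*(-380) = 504 + 380 = 884)
(7812 - 1*(-3248)) + T = (7812 - 1*(-3248)) + 884 = (7812 + 3248) + 884 = 11060 + 884 = 11944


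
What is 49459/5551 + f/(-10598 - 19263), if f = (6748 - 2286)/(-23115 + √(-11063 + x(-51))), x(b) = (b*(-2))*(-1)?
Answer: 6070207152868648/681285417391033 + 2231*I*√11165/7977580999895 ≈ 8.9099 + 2.955e-8*I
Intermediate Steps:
x(b) = 2*b (x(b) = -2*b*(-1) = 2*b)
f = 4462/(-23115 + I*√11165) (f = (6748 - 2286)/(-23115 + √(-11063 + 2*(-51))) = 4462/(-23115 + √(-11063 - 102)) = 4462/(-23115 + √(-11165)) = 4462/(-23115 + I*√11165) ≈ -0.19303 - 0.00088239*I)
49459/5551 + f/(-10598 - 19263) = 49459/5551 + (-10313913/53431439 - 2231*I*√11165/267157195)/(-10598 - 19263) = 49459*(1/5551) + (-10313913/53431439 - 2231*I*√11165/267157195)/(-29861) = 49459/5551 + (-10313913/53431439 - 2231*I*√11165/267157195)*(-1/29861) = 49459/5551 + (10313913/1595516199979 + 2231*I*√11165/7977580999895) = 6070207152868648/681285417391033 + 2231*I*√11165/7977580999895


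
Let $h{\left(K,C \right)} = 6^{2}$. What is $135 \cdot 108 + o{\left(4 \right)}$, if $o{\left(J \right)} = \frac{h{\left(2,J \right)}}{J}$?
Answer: $14589$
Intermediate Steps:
$h{\left(K,C \right)} = 36$
$o{\left(J \right)} = \frac{36}{J}$
$135 \cdot 108 + o{\left(4 \right)} = 135 \cdot 108 + \frac{36}{4} = 14580 + 36 \cdot \frac{1}{4} = 14580 + 9 = 14589$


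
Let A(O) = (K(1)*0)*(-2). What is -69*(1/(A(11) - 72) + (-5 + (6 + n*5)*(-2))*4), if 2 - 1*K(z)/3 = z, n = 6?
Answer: 510071/24 ≈ 21253.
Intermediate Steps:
K(z) = 6 - 3*z
A(O) = 0 (A(O) = ((6 - 3*1)*0)*(-2) = ((6 - 3)*0)*(-2) = (3*0)*(-2) = 0*(-2) = 0)
-69*(1/(A(11) - 72) + (-5 + (6 + n*5)*(-2))*4) = -69*(1/(0 - 72) + (-5 + (6 + 6*5)*(-2))*4) = -69*(1/(-72) + (-5 + (6 + 30)*(-2))*4) = -69*(-1/72 + (-5 + 36*(-2))*4) = -69*(-1/72 + (-5 - 72)*4) = -69*(-1/72 - 77*4) = -69*(-1/72 - 308) = -69*(-22177/72) = 510071/24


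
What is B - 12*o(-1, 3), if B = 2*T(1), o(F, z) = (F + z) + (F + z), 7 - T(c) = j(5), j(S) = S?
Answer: -44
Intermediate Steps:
T(c) = 2 (T(c) = 7 - 1*5 = 7 - 5 = 2)
o(F, z) = 2*F + 2*z
B = 4 (B = 2*2 = 4)
B - 12*o(-1, 3) = 4 - 12*(2*(-1) + 2*3) = 4 - 12*(-2 + 6) = 4 - 12*4 = 4 - 48 = -44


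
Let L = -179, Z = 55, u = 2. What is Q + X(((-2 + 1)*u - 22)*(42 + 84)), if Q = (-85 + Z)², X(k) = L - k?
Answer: 3745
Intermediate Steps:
X(k) = -179 - k
Q = 900 (Q = (-85 + 55)² = (-30)² = 900)
Q + X(((-2 + 1)*u - 22)*(42 + 84)) = 900 + (-179 - ((-2 + 1)*2 - 22)*(42 + 84)) = 900 + (-179 - (-1*2 - 22)*126) = 900 + (-179 - (-2 - 22)*126) = 900 + (-179 - (-24)*126) = 900 + (-179 - 1*(-3024)) = 900 + (-179 + 3024) = 900 + 2845 = 3745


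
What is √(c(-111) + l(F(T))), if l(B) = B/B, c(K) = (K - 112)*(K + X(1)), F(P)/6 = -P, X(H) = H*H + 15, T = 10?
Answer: 3*√2354 ≈ 145.55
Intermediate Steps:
X(H) = 15 + H² (X(H) = H² + 15 = 15 + H²)
F(P) = -6*P (F(P) = 6*(-P) = -6*P)
c(K) = (-112 + K)*(16 + K) (c(K) = (K - 112)*(K + (15 + 1²)) = (-112 + K)*(K + (15 + 1)) = (-112 + K)*(K + 16) = (-112 + K)*(16 + K))
l(B) = 1
√(c(-111) + l(F(T))) = √((-1792 + (-111)² - 96*(-111)) + 1) = √((-1792 + 12321 + 10656) + 1) = √(21185 + 1) = √21186 = 3*√2354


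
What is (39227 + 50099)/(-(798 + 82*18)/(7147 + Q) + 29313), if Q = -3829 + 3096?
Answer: 47744747/15667609 ≈ 3.0474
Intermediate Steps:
Q = -733
(39227 + 50099)/(-(798 + 82*18)/(7147 + Q) + 29313) = (39227 + 50099)/(-(798 + 82*18)/(7147 - 733) + 29313) = 89326/(-(798 + 1476)/6414 + 29313) = 89326/(-2274/6414 + 29313) = 89326/(-1*379/1069 + 29313) = 89326/(-379/1069 + 29313) = 89326/(31335218/1069) = 89326*(1069/31335218) = 47744747/15667609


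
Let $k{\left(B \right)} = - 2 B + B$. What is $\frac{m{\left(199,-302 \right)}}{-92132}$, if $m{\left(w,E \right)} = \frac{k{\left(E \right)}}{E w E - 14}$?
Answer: $- \frac{151}{836078644412} \approx -1.8061 \cdot 10^{-10}$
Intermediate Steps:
$k{\left(B \right)} = - B$
$m{\left(w,E \right)} = - \frac{E}{-14 + w E^{2}}$ ($m{\left(w,E \right)} = \frac{\left(-1\right) E}{E w E - 14} = \frac{\left(-1\right) E}{w E^{2} - 14} = \frac{\left(-1\right) E}{-14 + w E^{2}} = - \frac{E}{-14 + w E^{2}}$)
$\frac{m{\left(199,-302 \right)}}{-92132} = \frac{\left(-1\right) \left(-302\right) \frac{1}{-14 + 199 \left(-302\right)^{2}}}{-92132} = \left(-1\right) \left(-302\right) \frac{1}{-14 + 199 \cdot 91204} \left(- \frac{1}{92132}\right) = \left(-1\right) \left(-302\right) \frac{1}{-14 + 18149596} \left(- \frac{1}{92132}\right) = \left(-1\right) \left(-302\right) \frac{1}{18149582} \left(- \frac{1}{92132}\right) = \frac{151}{9074791} \left(- \frac{1}{92132}\right) = - \frac{151}{836078644412}$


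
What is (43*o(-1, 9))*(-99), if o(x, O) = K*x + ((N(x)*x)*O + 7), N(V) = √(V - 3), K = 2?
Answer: -21285 + 76626*I ≈ -21285.0 + 76626.0*I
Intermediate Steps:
N(V) = √(-3 + V)
o(x, O) = 7 + 2*x + O*x*√(-3 + x) (o(x, O) = 2*x + ((√(-3 + x)*x)*O + 7) = 2*x + ((x*√(-3 + x))*O + 7) = 2*x + (O*x*√(-3 + x) + 7) = 2*x + (7 + O*x*√(-3 + x)) = 7 + 2*x + O*x*√(-3 + x))
(43*o(-1, 9))*(-99) = (43*(7 + 2*(-1) + 9*(-1)*√(-3 - 1)))*(-99) = (43*(7 - 2 + 9*(-1)*√(-4)))*(-99) = (43*(7 - 2 + 9*(-1)*(2*I)))*(-99) = (43*(7 - 2 - 18*I))*(-99) = (43*(5 - 18*I))*(-99) = (215 - 774*I)*(-99) = -21285 + 76626*I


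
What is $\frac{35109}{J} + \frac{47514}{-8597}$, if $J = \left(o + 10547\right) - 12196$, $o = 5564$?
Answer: $\frac{12868307}{3739695} \approx 3.441$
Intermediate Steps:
$J = 3915$ ($J = \left(5564 + 10547\right) - 12196 = 16111 - 12196 = 3915$)
$\frac{35109}{J} + \frac{47514}{-8597} = \frac{35109}{3915} + \frac{47514}{-8597} = 35109 \cdot \frac{1}{3915} + 47514 \left(- \frac{1}{8597}\right) = \frac{3901}{435} - \frac{47514}{8597} = \frac{12868307}{3739695}$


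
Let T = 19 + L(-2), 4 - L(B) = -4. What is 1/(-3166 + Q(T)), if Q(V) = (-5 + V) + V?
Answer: -1/3117 ≈ -0.00032082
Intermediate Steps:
L(B) = 8 (L(B) = 4 - 1*(-4) = 4 + 4 = 8)
T = 27 (T = 19 + 8 = 27)
Q(V) = -5 + 2*V
1/(-3166 + Q(T)) = 1/(-3166 + (-5 + 2*27)) = 1/(-3166 + (-5 + 54)) = 1/(-3166 + 49) = 1/(-3117) = -1/3117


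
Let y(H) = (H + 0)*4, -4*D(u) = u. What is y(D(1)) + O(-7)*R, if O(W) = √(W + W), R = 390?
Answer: -1 + 390*I*√14 ≈ -1.0 + 1459.2*I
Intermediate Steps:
D(u) = -u/4
y(H) = 4*H (y(H) = H*4 = 4*H)
O(W) = √2*√W (O(W) = √(2*W) = √2*√W)
y(D(1)) + O(-7)*R = 4*(-¼*1) + (√2*√(-7))*390 = 4*(-¼) + (√2*(I*√7))*390 = -1 + (I*√14)*390 = -1 + 390*I*√14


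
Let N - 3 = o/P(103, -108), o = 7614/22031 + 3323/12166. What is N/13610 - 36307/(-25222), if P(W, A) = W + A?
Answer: 331157256598390133/230016863872018300 ≈ 1.4397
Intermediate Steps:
o = 165840937/268029146 (o = 7614*(1/22031) + 3323*(1/12166) = 7614/22031 + 3323/12166 = 165840937/268029146 ≈ 0.61874)
P(W, A) = A + W
N = 3854596253/1340145730 (N = 3 + 165840937/(268029146*(-108 + 103)) = 3 + (165840937/268029146)/(-5) = 3 + (165840937/268029146)*(-⅕) = 3 - 165840937/1340145730 = 3854596253/1340145730 ≈ 2.8763)
N/13610 - 36307/(-25222) = (3854596253/1340145730)/13610 - 36307/(-25222) = (3854596253/1340145730)*(1/13610) - 36307*(-1/25222) = 3854596253/18239383385300 + 36307/25222 = 331157256598390133/230016863872018300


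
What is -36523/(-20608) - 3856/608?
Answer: -1789327/391552 ≈ -4.5698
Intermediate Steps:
-36523/(-20608) - 3856/608 = -36523*(-1/20608) - 3856*1/608 = 36523/20608 - 241/38 = -1789327/391552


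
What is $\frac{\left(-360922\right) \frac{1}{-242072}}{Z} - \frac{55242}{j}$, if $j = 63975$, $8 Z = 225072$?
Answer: $- \frac{62699998406311}{72616462021800} \approx -0.86344$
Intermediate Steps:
$Z = 28134$ ($Z = \frac{1}{8} \cdot 225072 = 28134$)
$\frac{\left(-360922\right) \frac{1}{-242072}}{Z} - \frac{55242}{j} = \frac{\left(-360922\right) \frac{1}{-242072}}{28134} - \frac{55242}{63975} = \left(-360922\right) \left(- \frac{1}{242072}\right) \frac{1}{28134} - \frac{18414}{21325} = \frac{180461}{121036} \cdot \frac{1}{28134} - \frac{18414}{21325} = \frac{180461}{3405226824} - \frac{18414}{21325} = - \frac{62699998406311}{72616462021800}$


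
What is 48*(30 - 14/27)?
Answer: 12736/9 ≈ 1415.1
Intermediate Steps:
48*(30 - 14/27) = 48*(796/27) = 12736/9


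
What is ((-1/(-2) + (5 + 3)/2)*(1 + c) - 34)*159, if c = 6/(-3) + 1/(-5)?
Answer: -31323/5 ≈ -6264.6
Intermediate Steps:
c = -11/5 (c = 6*(-⅓) + 1*(-⅕) = -2 - ⅕ = -11/5 ≈ -2.2000)
((-1/(-2) + (5 + 3)/2)*(1 + c) - 34)*159 = ((-1/(-2) + (5 + 3)/2)*(1 - 11/5) - 34)*159 = ((-1*(-½) + 8*(½))*(-6/5) - 34)*159 = ((½ + 4)*(-6/5) - 34)*159 = ((9/2)*(-6/5) - 34)*159 = (-27/5 - 34)*159 = -197/5*159 = -31323/5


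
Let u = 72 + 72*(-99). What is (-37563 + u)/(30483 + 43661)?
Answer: -44619/74144 ≈ -0.60179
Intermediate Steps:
u = -7056 (u = 72 - 7128 = -7056)
(-37563 + u)/(30483 + 43661) = (-37563 - 7056)/(30483 + 43661) = -44619/74144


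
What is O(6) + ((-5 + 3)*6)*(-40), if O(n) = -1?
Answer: 479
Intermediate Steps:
O(6) + ((-5 + 3)*6)*(-40) = -1 + ((-5 + 3)*6)*(-40) = -1 - 2*6*(-40) = -1 - 12*(-40) = -1 + 480 = 479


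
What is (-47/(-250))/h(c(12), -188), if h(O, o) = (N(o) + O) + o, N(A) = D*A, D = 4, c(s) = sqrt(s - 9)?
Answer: -4418/22089925 - 47*sqrt(3)/220899250 ≈ -0.00020037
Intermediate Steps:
c(s) = sqrt(-9 + s)
N(A) = 4*A
h(O, o) = O + 5*o (h(O, o) = (4*o + O) + o = (O + 4*o) + o = O + 5*o)
(-47/(-250))/h(c(12), -188) = (-47/(-250))/(sqrt(-9 + 12) + 5*(-188)) = (-47*(-1/250))/(sqrt(3) - 940) = 47/(250*(-940 + sqrt(3)))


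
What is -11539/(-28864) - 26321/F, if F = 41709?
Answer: -25313563/109444416 ≈ -0.23129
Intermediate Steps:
-11539/(-28864) - 26321/F = -11539/(-28864) - 26321/41709 = -11539*(-1/28864) - 26321*1/41709 = 1049/2624 - 26321/41709 = -25313563/109444416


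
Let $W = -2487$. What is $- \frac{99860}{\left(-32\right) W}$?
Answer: $- \frac{24965}{19896} \approx -1.2548$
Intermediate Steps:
$- \frac{99860}{\left(-32\right) W} = - \frac{99860}{\left(-32\right) \left(-2487\right)} = - \frac{99860}{79584} = \left(-99860\right) \frac{1}{79584} = - \frac{24965}{19896}$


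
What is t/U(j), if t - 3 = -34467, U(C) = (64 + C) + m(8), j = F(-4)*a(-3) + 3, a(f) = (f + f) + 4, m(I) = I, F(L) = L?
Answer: -34464/83 ≈ -415.23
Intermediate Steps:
a(f) = 4 + 2*f (a(f) = 2*f + 4 = 4 + 2*f)
j = 11 (j = -4*(4 + 2*(-3)) + 3 = -4*(4 - 6) + 3 = -4*(-2) + 3 = 8 + 3 = 11)
U(C) = 72 + C (U(C) = (64 + C) + 8 = 72 + C)
t = -34464 (t = 3 - 34467 = -34464)
t/U(j) = -34464/(72 + 11) = -34464/83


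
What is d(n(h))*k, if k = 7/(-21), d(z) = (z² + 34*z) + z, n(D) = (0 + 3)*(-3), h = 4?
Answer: 78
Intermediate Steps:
n(D) = -9 (n(D) = 3*(-3) = -9)
d(z) = z² + 35*z
k = -⅓ (k = 7*(-1/21) = -⅓ ≈ -0.33333)
d(n(h))*k = -9*(35 - 9)*(-⅓) = -9*26*(-⅓) = -234*(-⅓) = 78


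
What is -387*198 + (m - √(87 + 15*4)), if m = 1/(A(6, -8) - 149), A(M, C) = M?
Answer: -10957519/143 - 7*√3 ≈ -76638.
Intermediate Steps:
m = -1/143 (m = 1/(6 - 149) = 1/(-143) = -1/143 ≈ -0.0069930)
-387*198 + (m - √(87 + 15*4)) = -387*198 + (-1/143 - √(87 + 15*4)) = -76626 + (-1/143 - √(87 + 60)) = -76626 + (-1/143 - √147) = -76626 + (-1/143 - 7*√3) = -10957519/143 - 7*√3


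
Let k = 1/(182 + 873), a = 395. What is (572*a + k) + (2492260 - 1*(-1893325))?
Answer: 4865158876/1055 ≈ 4.6115e+6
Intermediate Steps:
k = 1/1055 ≈ 0.00094787
(572*a + k) + (2492260 - 1*(-1893325)) = (572*395 + 1/1055) + (2492260 - 1*(-1893325)) = (225940 + 1/1055) + (2492260 + 1893325) = 238366701/1055 + 4385585 = 4865158876/1055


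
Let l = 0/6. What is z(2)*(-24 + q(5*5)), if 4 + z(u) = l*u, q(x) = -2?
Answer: 104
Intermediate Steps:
l = 0 (l = 0*(⅙) = 0)
z(u) = -4 (z(u) = -4 + 0*u = -4 + 0 = -4)
z(2)*(-24 + q(5*5)) = -4*(-24 - 2) = -4*(-26) = 104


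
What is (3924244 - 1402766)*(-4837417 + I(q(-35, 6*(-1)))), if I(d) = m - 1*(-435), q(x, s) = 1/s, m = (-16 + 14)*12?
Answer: -12196404214868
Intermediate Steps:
m = -24 (m = -2*12 = -24)
I(d) = 411 (I(d) = -24 - 1*(-435) = -24 + 435 = 411)
(3924244 - 1402766)*(-4837417 + I(q(-35, 6*(-1)))) = (3924244 - 1402766)*(-4837417 + 411) = 2521478*(-4837006) = -12196404214868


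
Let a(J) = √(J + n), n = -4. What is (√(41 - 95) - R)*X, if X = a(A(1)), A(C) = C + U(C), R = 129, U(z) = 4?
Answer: -129 + 3*I*√6 ≈ -129.0 + 7.3485*I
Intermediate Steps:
A(C) = 4 + C (A(C) = C + 4 = 4 + C)
a(J) = √(-4 + J) (a(J) = √(J - 4) = √(-4 + J))
X = 1 (X = √(-4 + (4 + 1)) = √(-4 + 5) = √1 = 1)
(√(41 - 95) - R)*X = (√(41 - 95) - 1*129)*1 = (√(-54) - 129)*1 = (3*I*√6 - 129)*1 = (-129 + 3*I*√6)*1 = -129 + 3*I*√6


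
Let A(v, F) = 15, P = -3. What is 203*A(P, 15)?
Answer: 3045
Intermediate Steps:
203*A(P, 15) = 203*15 = 3045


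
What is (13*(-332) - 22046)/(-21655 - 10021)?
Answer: 13181/15838 ≈ 0.83224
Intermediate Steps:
(13*(-332) - 22046)/(-21655 - 10021) = (-4316 - 22046)/(-31676) = -26362*(-1/31676) = 13181/15838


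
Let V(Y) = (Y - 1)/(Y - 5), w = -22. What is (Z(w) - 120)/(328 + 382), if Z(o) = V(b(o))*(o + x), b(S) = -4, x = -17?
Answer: -85/426 ≈ -0.19953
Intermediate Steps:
V(Y) = (-1 + Y)/(-5 + Y)
Z(o) = -85/9 + 5*o/9 (Z(o) = ((-1 - 4)/(-5 - 4))*(o - 17) = (-5/(-9))*(-17 + o) = (-⅑*(-5))*(-17 + o) = 5*(-17 + o)/9 = -85/9 + 5*o/9)
(Z(w) - 120)/(328 + 382) = ((-85/9 + (5/9)*(-22)) - 120)/(328 + 382) = ((-85/9 - 110/9) - 120)/710 = (-65/3 - 120)*(1/710) = -425/3*1/710 = -85/426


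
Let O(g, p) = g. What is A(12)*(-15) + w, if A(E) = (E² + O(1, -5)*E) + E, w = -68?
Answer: -2588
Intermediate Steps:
A(E) = E² + 2*E (A(E) = (E² + 1*E) + E = (E² + E) + E = (E + E²) + E = E² + 2*E)
A(12)*(-15) + w = (12*(2 + 12))*(-15) - 68 = (12*14)*(-15) - 68 = 168*(-15) - 68 = -2520 - 68 = -2588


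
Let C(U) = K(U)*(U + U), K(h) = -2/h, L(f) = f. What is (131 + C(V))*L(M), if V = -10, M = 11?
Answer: 1397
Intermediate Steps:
C(U) = -4 (C(U) = (-2/U)*(U + U) = (-2/U)*(2*U) = -4)
(131 + C(V))*L(M) = (131 - 4)*11 = 127*11 = 1397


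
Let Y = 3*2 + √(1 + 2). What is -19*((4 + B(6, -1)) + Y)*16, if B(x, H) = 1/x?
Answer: -9272/3 - 304*√3 ≈ -3617.2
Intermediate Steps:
Y = 6 + √3 ≈ 7.7320
-19*((4 + B(6, -1)) + Y)*16 = -19*((4 + 1/6) + (6 + √3))*16 = -19*((4 + ⅙) + (6 + √3))*16 = -19*(25/6 + (6 + √3))*16 = -19*(61/6 + √3)*16 = (-1159/6 - 19*√3)*16 = -9272/3 - 304*√3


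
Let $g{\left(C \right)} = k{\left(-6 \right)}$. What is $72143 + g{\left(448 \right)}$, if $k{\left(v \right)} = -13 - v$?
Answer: $72136$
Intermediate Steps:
$g{\left(C \right)} = -7$ ($g{\left(C \right)} = -13 - -6 = -13 + 6 = -7$)
$72143 + g{\left(448 \right)} = 72143 - 7 = 72136$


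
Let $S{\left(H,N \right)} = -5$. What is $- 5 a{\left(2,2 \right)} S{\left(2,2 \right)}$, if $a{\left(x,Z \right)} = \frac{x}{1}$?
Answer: $50$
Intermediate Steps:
$a{\left(x,Z \right)} = x$ ($a{\left(x,Z \right)} = x 1 = x$)
$- 5 a{\left(2,2 \right)} S{\left(2,2 \right)} = \left(-5\right) 2 \left(-5\right) = \left(-10\right) \left(-5\right) = 50$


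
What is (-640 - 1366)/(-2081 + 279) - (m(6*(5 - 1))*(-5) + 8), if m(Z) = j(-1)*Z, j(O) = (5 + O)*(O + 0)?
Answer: -25805/53 ≈ -486.89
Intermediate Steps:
j(O) = O*(5 + O) (j(O) = (5 + O)*O = O*(5 + O))
m(Z) = -4*Z (m(Z) = (-(5 - 1))*Z = (-1*4)*Z = -4*Z)
(-640 - 1366)/(-2081 + 279) - (m(6*(5 - 1))*(-5) + 8) = (-640 - 1366)/(-2081 + 279) - (-24*(5 - 1)*(-5) + 8) = -2006/(-1802) - (-24*4*(-5) + 8) = -2006*(-1/1802) - (-4*24*(-5) + 8) = 59/53 - (-96*(-5) + 8) = 59/53 - (480 + 8) = 59/53 - 1*488 = 59/53 - 488 = -25805/53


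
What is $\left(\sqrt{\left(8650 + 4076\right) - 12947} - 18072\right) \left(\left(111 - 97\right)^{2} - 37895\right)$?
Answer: $681296328 - 37699 i \sqrt{221} \approx 6.813 \cdot 10^{8} - 5.6044 \cdot 10^{5} i$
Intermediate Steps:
$\left(\sqrt{\left(8650 + 4076\right) - 12947} - 18072\right) \left(\left(111 - 97\right)^{2} - 37895\right) = \left(\sqrt{12726 - 12947} - 18072\right) \left(14^{2} - 37895\right) = \left(\sqrt{12726 - 12947} - 18072\right) \left(196 - 37895\right) = \left(\sqrt{-221} - 18072\right) \left(-37699\right) = \left(i \sqrt{221} - 18072\right) \left(-37699\right) = \left(-18072 + i \sqrt{221}\right) \left(-37699\right) = 681296328 - 37699 i \sqrt{221}$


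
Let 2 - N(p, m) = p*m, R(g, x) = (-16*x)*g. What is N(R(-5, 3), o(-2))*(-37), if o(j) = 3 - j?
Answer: 44326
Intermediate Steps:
R(g, x) = -16*g*x (R(g, x) = (-16*x)*g = -16*g*x)
N(p, m) = 2 - m*p (N(p, m) = 2 - p*m = 2 - m*p)
N(R(-5, 3), o(-2))*(-37) = (2 - (3 - 1*(-2))*(-16*(-5)*3))*(-37) = (2 - 1*(3 + 2)*240)*(-37) = (2 - 1*5*240)*(-37) = (2 - 1200)*(-37) = -1198*(-37) = 44326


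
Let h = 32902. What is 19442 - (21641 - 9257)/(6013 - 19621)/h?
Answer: 60449824724/3109239 ≈ 19442.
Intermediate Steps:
19442 - (21641 - 9257)/(6013 - 19621)/h = 19442 - (21641 - 9257)/(6013 - 19621)/32902 = 19442 - 12384/(-13608)/32902 = 19442 - 12384*(-1/13608)/32902 = 19442 - (-172)/(189*32902) = 19442 - 1*(-86/3109239) = 19442 + 86/3109239 = 60449824724/3109239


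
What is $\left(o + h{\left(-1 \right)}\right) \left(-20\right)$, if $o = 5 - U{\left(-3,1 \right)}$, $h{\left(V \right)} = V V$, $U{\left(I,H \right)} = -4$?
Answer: $-200$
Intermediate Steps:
$h{\left(V \right)} = V^{2}$
$o = 9$ ($o = 5 - -4 = 5 + 4 = 9$)
$\left(o + h{\left(-1 \right)}\right) \left(-20\right) = \left(9 + \left(-1\right)^{2}\right) \left(-20\right) = \left(9 + 1\right) \left(-20\right) = 10 \left(-20\right) = -200$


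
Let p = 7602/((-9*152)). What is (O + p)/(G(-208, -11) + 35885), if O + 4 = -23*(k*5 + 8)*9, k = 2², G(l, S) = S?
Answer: -1323667/8179272 ≈ -0.16183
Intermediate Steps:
k = 4
O = -5800 (O = -4 - 23*(4*5 + 8)*9 = -4 - 23*(20 + 8)*9 = -4 - 23*28*9 = -4 - 644*9 = -4 - 5796 = -5800)
p = -1267/228 (p = 7602/(-1368) = 7602*(-1/1368) = -1267/228 ≈ -5.5570)
(O + p)/(G(-208, -11) + 35885) = (-5800 - 1267/228)/(-11 + 35885) = -1323667/228/35874 = -1323667/228*1/35874 = -1323667/8179272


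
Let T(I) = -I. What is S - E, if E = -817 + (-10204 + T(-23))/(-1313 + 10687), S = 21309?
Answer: 207419305/9374 ≈ 22127.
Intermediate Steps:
E = -7668739/9374 (E = -817 + (-10204 - 1*(-23))/(-1313 + 10687) = -817 + (-10204 + 23)/9374 = -817 - 10181*1/9374 = -817 - 10181/9374 = -7668739/9374 ≈ -818.09)
S - E = 21309 - 1*(-7668739/9374) = 21309 + 7668739/9374 = 207419305/9374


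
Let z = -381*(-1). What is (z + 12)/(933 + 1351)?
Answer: 393/2284 ≈ 0.17207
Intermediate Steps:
z = 381
(z + 12)/(933 + 1351) = (381 + 12)/(933 + 1351) = 393/2284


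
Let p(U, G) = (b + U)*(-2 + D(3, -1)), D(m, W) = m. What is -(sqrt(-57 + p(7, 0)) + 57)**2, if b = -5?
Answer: -(57 + I*sqrt(55))**2 ≈ -3194.0 - 845.45*I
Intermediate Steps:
p(U, G) = -5 + U (p(U, G) = (-5 + U)*(-2 + 3) = (-5 + U)*1 = -5 + U)
-(sqrt(-57 + p(7, 0)) + 57)**2 = -(sqrt(-57 + (-5 + 7)) + 57)**2 = -(sqrt(-57 + 2) + 57)**2 = -(sqrt(-55) + 57)**2 = -(I*sqrt(55) + 57)**2 = -(57 + I*sqrt(55))**2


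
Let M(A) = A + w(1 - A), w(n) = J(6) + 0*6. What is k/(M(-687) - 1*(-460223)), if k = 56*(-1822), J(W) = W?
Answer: -51016/229771 ≈ -0.22203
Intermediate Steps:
w(n) = 6 (w(n) = 6 + 0*6 = 6 + 0 = 6)
M(A) = 6 + A (M(A) = A + 6 = 6 + A)
k = -102032
k/(M(-687) - 1*(-460223)) = -102032/((6 - 687) - 1*(-460223)) = -102032/(-681 + 460223) = -102032/459542 = -102032*1/459542 = -51016/229771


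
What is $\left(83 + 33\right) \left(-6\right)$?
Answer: $-696$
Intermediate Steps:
$\left(83 + 33\right) \left(-6\right) = 116 \left(-6\right) = -696$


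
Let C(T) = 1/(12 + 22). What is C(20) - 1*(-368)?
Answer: 12513/34 ≈ 368.03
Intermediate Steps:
C(T) = 1/34
C(20) - 1*(-368) = 1/34 - 1*(-368) = 1/34 + 368 = 12513/34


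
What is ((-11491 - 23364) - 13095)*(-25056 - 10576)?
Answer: 1708554400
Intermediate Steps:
((-11491 - 23364) - 13095)*(-25056 - 10576) = (-34855 - 13095)*(-35632) = -47950*(-35632) = 1708554400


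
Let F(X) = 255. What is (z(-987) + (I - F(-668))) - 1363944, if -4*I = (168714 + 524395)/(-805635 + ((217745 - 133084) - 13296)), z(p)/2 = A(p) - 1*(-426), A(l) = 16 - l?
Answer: -3998366731171/2937080 ≈ -1.3613e+6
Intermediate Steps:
z(p) = 884 - 2*p (z(p) = 2*((16 - p) - 1*(-426)) = 2*((16 - p) + 426) = 2*(442 - p) = 884 - 2*p)
I = 693109/2937080 (I = -(168714 + 524395)/(4*(-805635 + ((217745 - 133084) - 13296))) = -693109/(4*(-805635 + (84661 - 13296))) = -693109/(4*(-805635 + 71365)) = -693109/(4*(-734270)) = -693109*(-1)/(4*734270) = -1/4*(-693109/734270) = 693109/2937080 ≈ 0.23599)
(z(-987) + (I - F(-668))) - 1363944 = ((884 - 2*(-987)) + (693109/2937080 - 1*255)) - 1363944 = ((884 + 1974) + (693109/2937080 - 255)) - 1363944 = (2858 - 748262291/2937080) - 1363944 = 7645912349/2937080 - 1363944 = -3998366731171/2937080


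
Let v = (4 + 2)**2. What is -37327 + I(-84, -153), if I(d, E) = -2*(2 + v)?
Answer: -37403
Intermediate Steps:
v = 36 (v = 6**2 = 36)
I(d, E) = -76 (I(d, E) = -2*(2 + 36) = -2*38 = -76)
-37327 + I(-84, -153) = -37327 - 76 = -37403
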